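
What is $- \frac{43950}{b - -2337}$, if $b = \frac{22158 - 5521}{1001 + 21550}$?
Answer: $- \frac{495558225}{26359162} \approx -18.8$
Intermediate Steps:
$b = \frac{16637}{22551} \approx 0.73775$
$- \frac{43950}{b - -2337} = - \frac{43950}{\frac{16637}{22551} - -2337} = - \frac{43950}{\frac{16637}{22551} + 2337} = - \frac{43950}{\frac{52718324}{22551}} = \left(-43950\right) \frac{22551}{52718324} = - \frac{495558225}{26359162}$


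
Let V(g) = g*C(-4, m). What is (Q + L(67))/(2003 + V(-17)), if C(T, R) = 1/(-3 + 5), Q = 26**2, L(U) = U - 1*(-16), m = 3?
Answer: 1518/3989 ≈ 0.38055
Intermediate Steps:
L(U) = 16 + U (L(U) = U + 16 = 16 + U)
Q = 676
C(T, R) = 1/2
V(g) = g/2 (V(g) = g*(1/2) = g/2)
(Q + L(67))/(2003 + V(-17)) = (676 + (16 + 67))/(2003 + (1/2)*(-17)) = (676 + 83)/(2003 - 17/2) = 759/(3989/2) = 759*(2/3989) = 1518/3989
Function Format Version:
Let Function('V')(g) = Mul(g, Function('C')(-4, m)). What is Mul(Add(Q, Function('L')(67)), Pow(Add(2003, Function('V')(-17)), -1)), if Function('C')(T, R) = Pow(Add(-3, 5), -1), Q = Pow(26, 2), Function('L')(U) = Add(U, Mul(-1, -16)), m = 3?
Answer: Rational(1518, 3989) ≈ 0.38055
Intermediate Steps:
Function('L')(U) = Add(16, U) (Function('L')(U) = Add(U, 16) = Add(16, U))
Q = 676
Function('C')(T, R) = Rational(1, 2) (Function('C')(T, R) = Pow(2, -1) = Rational(1, 2))
Function('V')(g) = Mul(Rational(1, 2), g) (Function('V')(g) = Mul(g, Rational(1, 2)) = Mul(Rational(1, 2), g))
Mul(Add(Q, Function('L')(67)), Pow(Add(2003, Function('V')(-17)), -1)) = Mul(Add(676, Add(16, 67)), Pow(Add(2003, Mul(Rational(1, 2), -17)), -1)) = Mul(Add(676, 83), Pow(Add(2003, Rational(-17, 2)), -1)) = Mul(759, Pow(Rational(3989, 2), -1)) = Mul(759, Rational(2, 3989)) = Rational(1518, 3989)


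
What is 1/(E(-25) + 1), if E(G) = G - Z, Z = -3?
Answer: -1/21 ≈ -0.047619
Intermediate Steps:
E(G) = 3 + G (E(G) = G - 1*(-3) = G + 3 = 3 + G)
1/(E(-25) + 1) = 1/((3 - 25) + 1) = 1/(-22 + 1) = 1/(-21) = -1/21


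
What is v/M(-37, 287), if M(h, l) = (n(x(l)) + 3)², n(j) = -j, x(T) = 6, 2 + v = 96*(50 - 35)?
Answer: 1438/9 ≈ 159.78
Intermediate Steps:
v = 1438 (v = -2 + 96*(50 - 35) = -2 + 96*15 = -2 + 1440 = 1438)
M(h, l) = 9 (M(h, l) = (-1*6 + 3)² = (-6 + 3)² = (-3)² = 9)
v/M(-37, 287) = 1438/9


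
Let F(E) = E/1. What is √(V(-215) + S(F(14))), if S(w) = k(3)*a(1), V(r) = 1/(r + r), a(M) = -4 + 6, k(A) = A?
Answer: √1108970/430 ≈ 2.4490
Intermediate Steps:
F(E) = E (F(E) = E*1 = E)
a(M) = 2
V(r) = 1/(2*r)
S(w) = 6 (S(w) = 3*2 = 6)
√(V(-215) + S(F(14))) = √((½)/(-215) + 6) = √((½)*(-1/215) + 6) = √(-1/430 + 6) = √(2579/430) = √1108970/430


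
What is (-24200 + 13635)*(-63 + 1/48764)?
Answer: 32457064015/48764 ≈ 6.6560e+5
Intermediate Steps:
(-24200 + 13635)*(-63 + 1/48764) = -10565*(-63 + 1/48764) = -10565*(-3072131/48764) = 32457064015/48764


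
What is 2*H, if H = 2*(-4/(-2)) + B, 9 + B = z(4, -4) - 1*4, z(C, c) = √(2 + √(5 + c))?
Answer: -18 + 2*√3 ≈ -14.536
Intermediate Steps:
B = -13 + √3 (B = -9 + (√(2 + √(5 - 4)) - 1*4) = -9 + (√(2 + √1) - 4) = -9 + (√(2 + 1) - 4) = -9 + (√3 - 4) = -9 + (-4 + √3) = -13 + √3 ≈ -11.268)
H = -9 + √3 (H = 2*(-4/(-2)) + (-13 + √3) = 2*(-4*(-½)) + (-13 + √3) = 2*2 + (-13 + √3) = 4 + (-13 + √3) = -9 + √3 ≈ -7.2680)
2*H = 2*(-9 + √3) = -18 + 2*√3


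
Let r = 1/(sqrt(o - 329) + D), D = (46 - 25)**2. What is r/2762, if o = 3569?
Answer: 49/58689738 - sqrt(10)/29344869 ≈ 7.2714e-7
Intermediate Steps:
D = 441 (D = 21**2 = 441)
r = 1/(441 + 18*sqrt(10)) (r = 1/(sqrt(3569 - 329) + 441) = 1/(sqrt(3240) + 441) = 1/(18*sqrt(10) + 441) = 1/(441 + 18*sqrt(10)) ≈ 0.0020083)
r/2762 = (49/21249 - 2*sqrt(10)/21249)/2762 = (49/21249 - 2*sqrt(10)/21249)*(1/2762) = 49/58689738 - sqrt(10)/29344869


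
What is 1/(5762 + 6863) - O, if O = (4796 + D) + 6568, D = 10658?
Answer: -278027749/12625 ≈ -22022.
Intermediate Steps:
O = 22022 (O = (4796 + 10658) + 6568 = 15454 + 6568 = 22022)
1/(5762 + 6863) - O = 1/(5762 + 6863) - 1*22022 = 1/12625 - 22022 = -278027749/12625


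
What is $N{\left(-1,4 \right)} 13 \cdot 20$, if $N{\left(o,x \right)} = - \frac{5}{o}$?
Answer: $1300$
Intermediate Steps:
$N{\left(-1,4 \right)} 13 \cdot 20 = - \frac{5}{-1} \cdot 13 \cdot 20 = \left(-5\right) \left(-1\right) 13 \cdot 20 = 5 \cdot 13 \cdot 20 = 65 \cdot 20 = 1300$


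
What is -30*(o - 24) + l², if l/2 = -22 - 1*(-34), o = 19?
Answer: 726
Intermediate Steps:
l = 24 (l = 2*(-22 - 1*(-34)) = 2*(-22 + 34) = 2*12 = 24)
-30*(o - 24) + l² = -30*(19 - 24) + 24² = -30*(-5) + 576 = 150 + 576 = 726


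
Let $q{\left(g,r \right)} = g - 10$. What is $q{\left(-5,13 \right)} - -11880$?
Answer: $11865$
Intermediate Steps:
$q{\left(g,r \right)} = -10 + g$
$q{\left(-5,13 \right)} - -11880 = \left(-10 - 5\right) - -11880 = -15 + 11880 = 11865$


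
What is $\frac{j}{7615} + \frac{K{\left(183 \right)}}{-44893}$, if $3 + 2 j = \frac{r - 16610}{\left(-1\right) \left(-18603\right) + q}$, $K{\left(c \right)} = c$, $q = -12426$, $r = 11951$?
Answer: $- \frac{608564120}{140778028301} \approx -0.0043229$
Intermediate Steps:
$j = - \frac{3865}{2059}$ ($j = - \frac{3}{2} + \frac{\left(11951 - 16610\right) \frac{1}{\left(-1\right) \left(-18603\right) - 12426}}{2} = - \frac{3}{2} + \frac{\left(-4659\right) \frac{1}{18603 - 12426}}{2} = - \frac{3}{2} + \frac{\left(-4659\right) \frac{1}{6177}}{2} = - \frac{3}{2} + \frac{1}{2} \left(- \frac{1553}{2059}\right) = - \frac{3}{2} - \frac{1553}{4118} = - \frac{3865}{2059} \approx -1.8771$)
$\frac{j}{7615} + \frac{K{\left(183 \right)}}{-44893} = - \frac{3865}{2059 \cdot 7615} + \frac{183}{-44893} = \left(- \frac{3865}{2059}\right) \frac{1}{7615} + 183 \left(- \frac{1}{44893}\right) = - \frac{773}{3135857} - \frac{183}{44893} = - \frac{608564120}{140778028301}$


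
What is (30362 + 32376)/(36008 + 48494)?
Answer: 31369/42251 ≈ 0.74244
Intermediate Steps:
(30362 + 32376)/(36008 + 48494) = 62738/84502 = 62738*(1/84502) = 31369/42251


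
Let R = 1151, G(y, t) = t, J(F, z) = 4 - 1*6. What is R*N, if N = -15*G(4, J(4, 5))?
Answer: 34530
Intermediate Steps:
J(F, z) = -2 (J(F, z) = 4 - 6 = -2)
N = 30 (N = -15*(-2) = 30)
R*N = 1151*30 = 34530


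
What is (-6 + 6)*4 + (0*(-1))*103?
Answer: 0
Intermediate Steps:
(-6 + 6)*4 + (0*(-1))*103 = 0*4 + 0*103 = 0 + 0 = 0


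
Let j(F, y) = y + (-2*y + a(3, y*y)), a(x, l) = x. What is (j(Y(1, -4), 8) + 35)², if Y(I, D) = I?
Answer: 900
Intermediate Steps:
j(F, y) = 3 - y (j(F, y) = y + (-2*y + 3) = y + (3 - 2*y) = 3 - y)
(j(Y(1, -4), 8) + 35)² = ((3 - 1*8) + 35)² = ((3 - 8) + 35)² = (-5 + 35)² = 30² = 900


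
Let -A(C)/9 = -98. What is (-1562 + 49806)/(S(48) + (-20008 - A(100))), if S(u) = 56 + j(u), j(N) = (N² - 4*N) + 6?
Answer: -12061/4679 ≈ -2.5777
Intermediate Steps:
j(N) = 6 + N² - 4*N
S(u) = 62 + u² - 4*u (S(u) = 56 + (6 + u² - 4*u) = 62 + u² - 4*u)
A(C) = 882 (A(C) = -9*(-98) = 882)
(-1562 + 49806)/(S(48) + (-20008 - A(100))) = (-1562 + 49806)/((62 + 48² - 4*48) + (-20008 - 1*882)) = 48244/((62 + 2304 - 192) + (-20008 - 882)) = 48244/(2174 - 20890) = 48244/(-18716) = 48244*(-1/18716) = -12061/4679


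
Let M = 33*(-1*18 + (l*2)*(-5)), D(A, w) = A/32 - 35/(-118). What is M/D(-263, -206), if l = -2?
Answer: -124608/14957 ≈ -8.3311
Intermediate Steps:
D(A, w) = 35/118 + A/32 (D(A, w) = A*(1/32) - 35*(-1/118) = A/32 + 35/118 = 35/118 + A/32)
M = 66 (M = 33*(-1*18 - 2*2*(-5)) = 33*(-18 - 4*(-5)) = 33*(-18 + 20) = 33*2 = 66)
M/D(-263, -206) = 66/(35/118 + (1/32)*(-263)) = 66/(35/118 - 263/32) = 66/(-14957/1888) = 66*(-1888/14957) = -124608/14957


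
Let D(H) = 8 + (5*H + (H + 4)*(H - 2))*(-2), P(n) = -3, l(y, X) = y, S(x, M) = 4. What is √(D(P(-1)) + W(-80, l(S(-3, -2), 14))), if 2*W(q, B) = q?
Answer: 2*√2 ≈ 2.8284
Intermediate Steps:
W(q, B) = q/2
D(H) = 8 - 10*H - 2*(-2 + H)*(4 + H) (D(H) = 8 + (5*H + (4 + H)*(-2 + H))*(-2) = 8 + (5*H + (-2 + H)*(4 + H))*(-2) = 8 + (-10*H - 2*(-2 + H)*(4 + H)) = 8 - 10*H - 2*(-2 + H)*(4 + H))
√(D(P(-1)) + W(-80, l(S(-3, -2), 14))) = √((24 - 14*(-3) - 2*(-3)²) + (½)*(-80)) = √((24 + 42 - 2*9) - 40) = √((24 + 42 - 18) - 40) = √(48 - 40) = √8 = 2*√2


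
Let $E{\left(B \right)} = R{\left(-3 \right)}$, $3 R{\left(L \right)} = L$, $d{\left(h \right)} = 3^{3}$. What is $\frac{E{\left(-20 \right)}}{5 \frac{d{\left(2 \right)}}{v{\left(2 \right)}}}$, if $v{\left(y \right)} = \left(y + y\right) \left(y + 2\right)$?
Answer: $- \frac{16}{135} \approx -0.11852$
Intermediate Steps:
$d{\left(h \right)} = 27$
$v{\left(y \right)} = 2 y \left(2 + y\right)$
$R{\left(L \right)} = \frac{L}{3}$
$E{\left(B \right)} = -1$ ($E{\left(B \right)} = \frac{1}{3} \left(-3\right) = -1$)
$\frac{E{\left(-20 \right)}}{5 \frac{d{\left(2 \right)}}{v{\left(2 \right)}}} = - \frac{1}{5 \frac{27}{2 \cdot 2 \left(2 + 2\right)}} = - \frac{1}{5 \frac{27}{2 \cdot 2 \cdot 4}} = - \frac{1}{5 \cdot \frac{27}{16}} = - \frac{1}{\frac{135}{16}} = \left(-1\right) \frac{16}{135} = - \frac{16}{135}$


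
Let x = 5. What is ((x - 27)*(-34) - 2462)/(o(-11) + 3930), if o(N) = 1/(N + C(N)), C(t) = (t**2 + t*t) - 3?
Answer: -390792/896041 ≈ -0.43613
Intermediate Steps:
C(t) = -3 + 2*t**2 (C(t) = (t**2 + t**2) - 3 = 2*t**2 - 3 = -3 + 2*t**2)
o(N) = 1/(-3 + N + 2*N**2) (o(N) = 1/(N + (-3 + 2*N**2)) = 1/(-3 + N + 2*N**2))
((x - 27)*(-34) - 2462)/(o(-11) + 3930) = ((5 - 27)*(-34) - 2462)/(1/(-3 - 11 + 2*(-11)**2) + 3930) = (-22*(-34) - 2462)/(1/(-3 - 11 + 2*121) + 3930) = (748 - 2462)/(1/(-3 - 11 + 242) + 3930) = -1714/(1/228 + 3930) = -1714/896041/228 = -1714*228/896041 = -390792/896041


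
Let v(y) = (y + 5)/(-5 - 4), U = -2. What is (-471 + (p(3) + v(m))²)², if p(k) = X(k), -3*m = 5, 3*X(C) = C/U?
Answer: 1880263485529/8503056 ≈ 2.2113e+5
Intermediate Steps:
X(C) = -C/6 (X(C) = (C/(-2))/3 = (C*(-½))/3 = (-C/2)/3 = -C/6)
m = -5/3 (m = -⅓*5 = -5/3 ≈ -1.6667)
p(k) = -k/6
v(y) = -5/9 - y/9 (v(y) = (5 + y)/(-9) = (5 + y)*(-⅑) = -5/9 - y/9)
(-471 + (p(3) + v(m))²)² = (-471 + (-⅙*3 + (-5/9 - ⅑*(-5/3)))²)² = (-471 + (-½ + (-5/9 + 5/27))²)² = (-471 + (-½ - 10/27)²)² = (-471 + (-47/54)²)² = (-471 + 2209/2916)² = (-1371227/2916)² = 1880263485529/8503056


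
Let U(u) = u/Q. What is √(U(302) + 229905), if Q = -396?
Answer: √1001462858/66 ≈ 479.48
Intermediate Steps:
U(u) = -u/396 (U(u) = u/(-396) = u*(-1/396) = -u/396)
√(U(302) + 229905) = √(-1/396*302 + 229905) = √(-151/198 + 229905) = √(45521039/198) = √1001462858/66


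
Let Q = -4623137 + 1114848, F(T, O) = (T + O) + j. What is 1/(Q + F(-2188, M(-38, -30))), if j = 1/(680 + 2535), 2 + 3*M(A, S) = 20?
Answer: -3215/11286164264 ≈ -2.8486e-7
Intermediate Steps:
M(A, S) = 6 (M(A, S) = -⅔ + (⅓)*20 = -⅔ + 20/3 = 6)
j = 1/3215 ≈ 0.00031104
F(T, O) = 1/3215 + O + T (F(T, O) = (T + O) + 1/3215 = (O + T) + 1/3215 = 1/3215 + O + T)
Q = -3508289
1/(Q + F(-2188, M(-38, -30))) = 1/(-3508289 + (1/3215 + 6 - 2188)) = 1/(-3508289 - 7015129/3215) = 1/(-11286164264/3215) = -3215/11286164264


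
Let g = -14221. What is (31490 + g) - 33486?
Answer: -16217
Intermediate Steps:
(31490 + g) - 33486 = (31490 - 14221) - 33486 = 17269 - 33486 = -16217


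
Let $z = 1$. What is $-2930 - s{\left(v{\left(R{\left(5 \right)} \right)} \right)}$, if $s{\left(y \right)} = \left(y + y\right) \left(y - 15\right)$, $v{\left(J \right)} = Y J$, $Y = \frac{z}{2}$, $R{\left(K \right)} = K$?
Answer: $- \frac{5735}{2} \approx -2867.5$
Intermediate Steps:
$Y = \frac{1}{2}$ ($Y = 1 \cdot \frac{1}{2} = \frac{1}{2} \approx 0.5$)
$v{\left(J \right)} = \frac{J}{2}$
$s{\left(y \right)} = 2 y \left(-15 + y\right)$
$-2930 - s{\left(v{\left(R{\left(5 \right)} \right)} \right)} = -2930 - 2 \cdot \frac{1}{2} \cdot 5 \left(-15 + \frac{1}{2} \cdot 5\right) = -2930 - 2 \cdot \frac{5}{2} \left(-15 + \frac{5}{2}\right) = -2930 - 2 \cdot \frac{5}{2} \left(- \frac{25}{2}\right) = -2930 - - \frac{125}{2} = -2930 + \frac{125}{2} = - \frac{5735}{2}$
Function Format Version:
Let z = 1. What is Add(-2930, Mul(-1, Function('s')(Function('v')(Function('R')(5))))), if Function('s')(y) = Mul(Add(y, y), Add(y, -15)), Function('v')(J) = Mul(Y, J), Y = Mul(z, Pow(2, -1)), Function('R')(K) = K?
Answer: Rational(-5735, 2) ≈ -2867.5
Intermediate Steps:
Y = Rational(1, 2) (Y = Mul(1, Pow(2, -1)) = Mul(1, Rational(1, 2)) = Rational(1, 2) ≈ 0.50000)
Function('v')(J) = Mul(Rational(1, 2), J)
Function('s')(y) = Mul(2, y, Add(-15, y)) (Function('s')(y) = Mul(Mul(2, y), Add(-15, y)) = Mul(2, y, Add(-15, y)))
Add(-2930, Mul(-1, Function('s')(Function('v')(Function('R')(5))))) = Add(-2930, Mul(-1, Mul(2, Mul(Rational(1, 2), 5), Add(-15, Mul(Rational(1, 2), 5))))) = Add(-2930, Mul(-1, Mul(2, Rational(5, 2), Add(-15, Rational(5, 2))))) = Add(-2930, Mul(-1, Mul(2, Rational(5, 2), Rational(-25, 2)))) = Add(-2930, Mul(-1, Rational(-125, 2))) = Add(-2930, Rational(125, 2)) = Rational(-5735, 2)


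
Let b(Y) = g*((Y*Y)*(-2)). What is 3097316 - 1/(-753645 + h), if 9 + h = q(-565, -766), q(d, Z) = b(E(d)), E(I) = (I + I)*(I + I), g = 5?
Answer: 50500922332612192665/16304736853654 ≈ 3.0973e+6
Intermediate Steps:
E(I) = 4*I² (E(I) = (2*I)*(2*I) = 4*I²)
b(Y) = -10*Y² (b(Y) = 5*((Y*Y)*(-2)) = 5*(Y²*(-2)) = 5*(-2*Y²) = -10*Y²)
q(d, Z) = -160*d⁴ (q(d, Z) = -10*16*d⁴ = -160*d⁴)
h = -16304736100009 (h = -9 - 160*(-565)⁴ = -9 - 160*101904600625 = -9 - 16304736100000 = -16304736100009)
3097316 - 1/(-753645 + h) = 3097316 - 1/(-753645 - 16304736100009) = 3097316 - 1/(-16304736853654) = 3097316 - 1*(-1/16304736853654) = 3097316 + 1/16304736853654 = 50500922332612192665/16304736853654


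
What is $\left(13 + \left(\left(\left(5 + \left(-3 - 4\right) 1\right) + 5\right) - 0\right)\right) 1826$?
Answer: $29216$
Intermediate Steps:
$\left(13 + \left(\left(\left(5 + \left(-3 - 4\right) 1\right) + 5\right) - 0\right)\right) 1826 = \left(13 + \left(\left(\left(5 - 7\right) + 5\right) + 0\right)\right) 1826 = \left(13 + \left(\left(-2 + 5\right) + 0\right)\right) 1826 = \left(13 + \left(3 + 0\right)\right) 1826 = \left(13 + 3\right) 1826 = 16 \cdot 1826 = 29216$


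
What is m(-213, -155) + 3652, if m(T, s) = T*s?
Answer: 36667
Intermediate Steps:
m(-213, -155) + 3652 = -213*(-155) + 3652 = 33015 + 3652 = 36667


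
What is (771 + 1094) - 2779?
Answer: -914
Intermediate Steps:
(771 + 1094) - 2779 = 1865 - 2779 = -914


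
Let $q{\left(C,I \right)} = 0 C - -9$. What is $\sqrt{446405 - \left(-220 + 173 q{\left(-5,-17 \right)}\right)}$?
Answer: $6 \sqrt{12363} \approx 667.13$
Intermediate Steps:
$q{\left(C,I \right)} = 9$ ($q{\left(C,I \right)} = 0 + 9 = 9$)
$\sqrt{446405 - \left(-220 + 173 q{\left(-5,-17 \right)}\right)} = \sqrt{446405 + \left(220 - 1557\right)} = \sqrt{446405 - 1337} = \sqrt{445068} = 6 \sqrt{12363}$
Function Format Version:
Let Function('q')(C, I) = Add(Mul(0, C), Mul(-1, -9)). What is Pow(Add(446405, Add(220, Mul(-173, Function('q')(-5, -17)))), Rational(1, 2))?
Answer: Mul(6, Pow(12363, Rational(1, 2))) ≈ 667.13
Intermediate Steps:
Function('q')(C, I) = 9 (Function('q')(C, I) = Add(0, 9) = 9)
Pow(Add(446405, Add(220, Mul(-173, Function('q')(-5, -17)))), Rational(1, 2)) = Pow(Add(446405, Add(220, Mul(-173, 9))), Rational(1, 2)) = Pow(Add(446405, Add(220, -1557)), Rational(1, 2)) = Pow(Add(446405, -1337), Rational(1, 2)) = Pow(445068, Rational(1, 2)) = Mul(6, Pow(12363, Rational(1, 2)))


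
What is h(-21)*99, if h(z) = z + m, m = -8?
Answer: -2871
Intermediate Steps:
h(z) = -8 + z (h(z) = z - 8 = -8 + z)
h(-21)*99 = (-8 - 21)*99 = -29*99 = -2871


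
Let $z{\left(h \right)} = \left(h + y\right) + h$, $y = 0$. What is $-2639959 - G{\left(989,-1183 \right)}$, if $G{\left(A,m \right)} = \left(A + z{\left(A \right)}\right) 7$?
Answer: $-2660728$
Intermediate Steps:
$z{\left(h \right)} = 2 h$ ($z{\left(h \right)} = \left(h + 0\right) + h = h + h = 2 h$)
$G{\left(A,m \right)} = 21 A$ ($G{\left(A,m \right)} = \left(A + 2 A\right) 7 = 3 A 7 = 21 A$)
$-2639959 - G{\left(989,-1183 \right)} = -2639959 - 21 \cdot 989 = -2639959 - 20769 = -2660728$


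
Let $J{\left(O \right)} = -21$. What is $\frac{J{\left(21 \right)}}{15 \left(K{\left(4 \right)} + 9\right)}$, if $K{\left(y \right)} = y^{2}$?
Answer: $- \frac{7}{125} \approx -0.056$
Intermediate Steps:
$\frac{J{\left(21 \right)}}{15 \left(K{\left(4 \right)} + 9\right)} = - \frac{21}{15 \left(4^{2} + 9\right)} = - \frac{21}{15 \left(16 + 9\right)} = - \frac{21}{15 \cdot 25} = - \frac{21}{375} = \left(-21\right) \frac{1}{375} = - \frac{7}{125}$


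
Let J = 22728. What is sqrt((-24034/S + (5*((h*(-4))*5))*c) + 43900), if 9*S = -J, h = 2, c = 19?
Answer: sqrt(143882303897)/1894 ≈ 200.27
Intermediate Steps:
S = -7576/3 (S = (-1*22728)/9 = (1/9)*(-22728) = -7576/3 ≈ -2525.3)
sqrt((-24034/S + (5*((h*(-4))*5))*c) + 43900) = sqrt((-24034/(-7576/3) + (5*((2*(-4))*5))*19) + 43900) = sqrt((-24034*(-3/7576) + (5*(-8*5))*19) + 43900) = sqrt((36051/3788 + (5*(-40))*19) + 43900) = sqrt((36051/3788 - 200*19) + 43900) = sqrt((36051/3788 - 3800) + 43900) = sqrt(-14358349/3788 + 43900) = sqrt(151934851/3788) = sqrt(143882303897)/1894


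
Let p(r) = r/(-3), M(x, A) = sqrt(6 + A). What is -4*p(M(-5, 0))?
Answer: 4*sqrt(6)/3 ≈ 3.2660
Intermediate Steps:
p(r) = -r/3 (p(r) = r*(-1/3) = -r/3)
-4*p(M(-5, 0)) = -(-4)*sqrt(6 + 0)/3 = -(-4)*sqrt(6)/3 = 4*sqrt(6)/3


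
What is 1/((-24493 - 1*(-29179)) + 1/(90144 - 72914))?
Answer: 17230/80739781 ≈ 0.00021340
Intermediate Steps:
1/((-24493 - 1*(-29179)) + 1/(90144 - 72914)) = 1/((-24493 + 29179) + 1/17230) = 1/(4686 + 1/17230) = 1/(80739781/17230) = 17230/80739781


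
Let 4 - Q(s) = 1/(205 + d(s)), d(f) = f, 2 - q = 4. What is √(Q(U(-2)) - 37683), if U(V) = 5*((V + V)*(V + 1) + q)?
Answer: I*√1741711990/215 ≈ 194.11*I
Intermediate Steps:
q = -2 (q = 2 - 1*4 = 2 - 4 = -2)
U(V) = -10 + 10*V*(1 + V) (U(V) = 5*((V + V)*(V + 1) - 2) = 5*((2*V)*(1 + V) - 2) = 5*(2*V*(1 + V) - 2) = 5*(-2 + 2*V*(1 + V)) = -10 + 10*V*(1 + V))
Q(s) = 4 - 1/(205 + s)
√(Q(U(-2)) - 37683) = √((819 + 4*(-10 + 10*(-2) + 10*(-2)²))/(205 + (-10 + 10*(-2) + 10*(-2)²)) - 37683) = √((819 + 4*(-10 - 20 + 10*4))/(205 + (-10 - 20 + 10*4)) - 37683) = √((819 + 4*(-10 - 20 + 40))/(205 + (-10 - 20 + 40)) - 37683) = √((819 + 4*10)/(205 + 10) - 37683) = √((819 + 40)/215 - 37683) = √((1/215)*859 - 37683) = √(859/215 - 37683) = √(-8100986/215) = I*√1741711990/215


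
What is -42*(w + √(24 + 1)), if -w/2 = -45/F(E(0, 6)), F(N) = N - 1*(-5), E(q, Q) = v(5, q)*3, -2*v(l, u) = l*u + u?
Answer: -966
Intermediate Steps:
v(l, u) = -u/2 - l*u/2 (v(l, u) = -(l*u + u)/2 = -(u + l*u)/2 = -u/2 - l*u/2)
E(q, Q) = -9*q (E(q, Q) = -q*(1 + 5)/2*3 = -½*q*6*3 = -3*q*3 = -9*q)
F(N) = 5 + N (F(N) = N + 5 = 5 + N)
w = 18 (w = -(-90)/(5 - 9*0) = -(-90)/(5 + 0) = -(-90)/5 = -2*(-9) = 18)
-42*(w + √(24 + 1)) = -42*(18 + √(24 + 1)) = -42*(18 + √25) = -42*(18 + 5) = -42*23 = -966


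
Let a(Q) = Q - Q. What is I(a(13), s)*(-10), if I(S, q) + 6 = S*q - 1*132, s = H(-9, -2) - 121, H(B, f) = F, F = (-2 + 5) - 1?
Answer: 1380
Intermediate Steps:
F = 2 (F = 3 - 1 = 2)
H(B, f) = 2
a(Q) = 0
s = -119 (s = 2 - 121 = -119)
I(S, q) = -138 + S*q (I(S, q) = -6 + (S*q - 1*132) = -6 + (S*q - 132) = -6 + (-132 + S*q) = -138 + S*q)
I(a(13), s)*(-10) = (-138 + 0*(-119))*(-10) = (-138 + 0)*(-10) = -138*(-10) = 1380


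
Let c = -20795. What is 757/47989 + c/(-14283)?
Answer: 1008743486/685426887 ≈ 1.4717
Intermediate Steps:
757/47989 + c/(-14283) = 757/47989 - 20795/(-14283) = 757*(1/47989) - 20795*(-1/14283) = 757/47989 + 20795/14283 = 1008743486/685426887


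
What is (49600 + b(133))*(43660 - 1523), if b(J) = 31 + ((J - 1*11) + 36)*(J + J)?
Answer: 3862235283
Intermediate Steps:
b(J) = 31 + 2*J*(25 + J) (b(J) = 31 + ((J - 11) + 36)*(2*J) = 31 + ((-11 + J) + 36)*(2*J) = 31 + (25 + J)*(2*J) = 31 + 2*J*(25 + J))
(49600 + b(133))*(43660 - 1523) = (49600 + (31 + 2*133² + 50*133))*(43660 - 1523) = (49600 + (31 + 2*17689 + 6650))*42137 = (49600 + (31 + 35378 + 6650))*42137 = (49600 + 42059)*42137 = 91659*42137 = 3862235283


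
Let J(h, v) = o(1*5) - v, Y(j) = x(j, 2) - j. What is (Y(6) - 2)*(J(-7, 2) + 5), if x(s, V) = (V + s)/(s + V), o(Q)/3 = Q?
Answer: -126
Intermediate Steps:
o(Q) = 3*Q
x(s, V) = 1 (x(s, V) = (V + s)/(V + s) = 1)
Y(j) = 1 - j
J(h, v) = 15 - v (J(h, v) = 3*(1*5) - v = 3*5 - v = 15 - v)
(Y(6) - 2)*(J(-7, 2) + 5) = ((1 - 1*6) - 2)*((15 - 1*2) + 5) = ((1 - 6) - 2)*((15 - 2) + 5) = (-5 - 2)*(13 + 5) = -7*18 = -126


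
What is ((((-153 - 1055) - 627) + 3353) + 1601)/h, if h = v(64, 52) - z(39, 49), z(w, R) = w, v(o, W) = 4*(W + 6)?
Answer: 3119/193 ≈ 16.161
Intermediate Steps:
v(o, W) = 24 + 4*W (v(o, W) = 4*(6 + W) = 24 + 4*W)
h = 193 (h = (24 + 4*52) - 1*39 = (24 + 208) - 39 = 232 - 39 = 193)
((((-153 - 1055) - 627) + 3353) + 1601)/h = ((((-153 - 1055) - 627) + 3353) + 1601)/193 = (((-1208 - 627) + 3353) + 1601)*(1/193) = ((-1835 + 3353) + 1601)*(1/193) = (1518 + 1601)*(1/193) = 3119*(1/193) = 3119/193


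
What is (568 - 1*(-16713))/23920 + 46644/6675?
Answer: 82071677/10644400 ≈ 7.7103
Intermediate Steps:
(568 - 1*(-16713))/23920 + 46644/6675 = (568 + 16713)*(1/23920) + 46644*(1/6675) = 17281*(1/23920) + 15548/2225 = 17281/23920 + 15548/2225 = 82071677/10644400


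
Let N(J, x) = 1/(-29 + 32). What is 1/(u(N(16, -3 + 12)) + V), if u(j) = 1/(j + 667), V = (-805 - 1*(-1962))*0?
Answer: 2002/3 ≈ 667.33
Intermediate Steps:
N(J, x) = ⅓ (N(J, x) = 1/3 = ⅓)
V = 0 (V = (-805 + 1962)*0 = 1157*0 = 0)
u(j) = 1/(667 + j)
1/(u(N(16, -3 + 12)) + V) = 1/(1/(667 + ⅓) + 0) = 1/(1/(2002/3) + 0) = 1/(3/2002 + 0) = 1/(3/2002) = 2002/3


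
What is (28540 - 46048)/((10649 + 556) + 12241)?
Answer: -8754/11723 ≈ -0.74674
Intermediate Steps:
(28540 - 46048)/((10649 + 556) + 12241) = -17508/(11205 + 12241) = -17508/23446 = -17508*1/23446 = -8754/11723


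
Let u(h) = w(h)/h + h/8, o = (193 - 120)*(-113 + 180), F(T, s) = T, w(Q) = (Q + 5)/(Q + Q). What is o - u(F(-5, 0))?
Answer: 39133/8 ≈ 4891.6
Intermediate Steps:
w(Q) = (5 + Q)/(2*Q) (w(Q) = (5 + Q)/((2*Q)) = (5 + Q)*(1/(2*Q)) = (5 + Q)/(2*Q))
o = 4891 (o = 73*67 = 4891)
u(h) = h/8 + (5 + h)/(2*h**2) (u(h) = ((5 + h)/(2*h))/h + h/8 = (5 + h)/(2*h**2) + h*(1/8) = (5 + h)/(2*h**2) + h/8 = h/8 + (5 + h)/(2*h**2))
o - u(F(-5, 0)) = 4891 - (20 + (-5)**3 + 4*(-5))/(8*(-5)**2) = 4891 - (20 - 125 - 20)/(8*25) = 4891 - (-125)/(8*25) = 4891 - 1*(-5/8) = 4891 + 5/8 = 39133/8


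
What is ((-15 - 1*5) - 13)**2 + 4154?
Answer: 5243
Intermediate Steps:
((-15 - 1*5) - 13)**2 + 4154 = ((-15 - 5) - 13)**2 + 4154 = (-20 - 13)**2 + 4154 = (-33)**2 + 4154 = 1089 + 4154 = 5243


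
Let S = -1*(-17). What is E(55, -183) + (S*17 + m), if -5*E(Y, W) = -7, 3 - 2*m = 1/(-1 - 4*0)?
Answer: 1462/5 ≈ 292.40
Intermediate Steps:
m = 2 (m = 3/2 - 1/(2*(-1 - 4*0)) = 3/2 - 1/(2*(-1 + 0)) = 3/2 - ½/(-1) = 3/2 - ½*(-1) = 3/2 + ½ = 2)
E(Y, W) = 7/5 (E(Y, W) = -⅕*(-7) = 7/5)
S = 17
E(55, -183) + (S*17 + m) = 7/5 + (17*17 + 2) = 7/5 + (289 + 2) = 7/5 + 291 = 1462/5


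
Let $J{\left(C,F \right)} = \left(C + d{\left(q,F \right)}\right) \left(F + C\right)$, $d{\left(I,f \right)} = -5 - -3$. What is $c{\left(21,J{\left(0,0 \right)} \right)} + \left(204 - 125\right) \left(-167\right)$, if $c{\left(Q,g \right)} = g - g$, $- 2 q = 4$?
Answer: $-13193$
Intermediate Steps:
$q = -2$ ($q = \left(- \frac{1}{2}\right) 4 = -2$)
$d{\left(I,f \right)} = -2$ ($d{\left(I,f \right)} = -5 + 3 = -2$)
$J{\left(C,F \right)} = \left(-2 + C\right) \left(C + F\right)$ ($J{\left(C,F \right)} = \left(C - 2\right) \left(F + C\right) = \left(-2 + C\right) \left(C + F\right)$)
$c{\left(Q,g \right)} = 0$
$c{\left(21,J{\left(0,0 \right)} \right)} + \left(204 - 125\right) \left(-167\right) = 0 + \left(204 - 125\right) \left(-167\right) = 0 + 79 \left(-167\right) = 0 - 13193 = -13193$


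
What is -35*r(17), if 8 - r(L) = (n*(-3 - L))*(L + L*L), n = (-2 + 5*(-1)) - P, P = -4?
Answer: 642320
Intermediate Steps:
n = -3 (n = (-2 + 5*(-1)) - 1*(-4) = (-2 - 5) + 4 = -7 + 4 = -3)
r(L) = 8 - (9 + 3*L)*(L + L**2) (r(L) = 8 - (-3*(-3 - L))*(L + L*L) = 8 - (9 + 3*L)*(L + L**2))
-35*r(17) = -35*(8 - 12*17**2 - 9*17 - 3*17**3) = -35*(8 - 12*289 - 153 - 3*4913) = -35*(8 - 3468 - 153 - 14739) = -35*(-18352) = 642320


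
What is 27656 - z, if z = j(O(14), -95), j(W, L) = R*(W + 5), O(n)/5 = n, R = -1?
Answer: 27731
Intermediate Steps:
O(n) = 5*n
j(W, L) = -5 - W (j(W, L) = -(W + 5) = -(5 + W) = -5 - W)
z = -75 (z = -5 - 5*14 = -5 - 1*70 = -5 - 70 = -75)
27656 - z = 27656 - 1*(-75) = 27656 + 75 = 27731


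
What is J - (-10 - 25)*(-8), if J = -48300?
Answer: -48580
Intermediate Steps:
J - (-10 - 25)*(-8) = -48300 - (-10 - 25)*(-8) = -48300 - (-35)*(-8) = -48300 - 1*280 = -48300 - 280 = -48580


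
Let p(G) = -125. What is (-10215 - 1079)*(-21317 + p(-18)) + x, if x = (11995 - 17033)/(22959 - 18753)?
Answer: 509274986125/2103 ≈ 2.4217e+8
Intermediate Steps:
x = -2519/2103 (x = -5038/4206 = -5038*1/4206 = -2519/2103 ≈ -1.1978)
(-10215 - 1079)*(-21317 + p(-18)) + x = (-10215 - 1079)*(-21317 - 125) - 2519/2103 = -11294*(-21442) - 2519/2103 = 242165948 - 2519/2103 = 509274986125/2103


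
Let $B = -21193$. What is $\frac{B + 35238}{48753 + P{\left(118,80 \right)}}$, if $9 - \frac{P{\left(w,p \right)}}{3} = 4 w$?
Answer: $\frac{14045}{47364} \approx 0.29653$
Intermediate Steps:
$P{\left(w,p \right)} = 27 - 12 w$ ($P{\left(w,p \right)} = 27 - 3 \cdot 4 w = 27 - 12 w$)
$\frac{B + 35238}{48753 + P{\left(118,80 \right)}} = \frac{-21193 + 35238}{48753 + \left(27 - 1416\right)} = \frac{14045}{48753 + \left(27 - 1416\right)} = \frac{14045}{48753 - 1389} = \frac{14045}{47364}$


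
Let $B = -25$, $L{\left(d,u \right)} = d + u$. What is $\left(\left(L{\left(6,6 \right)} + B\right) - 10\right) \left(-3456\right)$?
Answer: $79488$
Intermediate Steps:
$\left(\left(L{\left(6,6 \right)} + B\right) - 10\right) \left(-3456\right) = \left(\left(\left(6 + 6\right) - 25\right) - 10\right) \left(-3456\right) = \left(\left(12 - 25\right) - 10\right) \left(-3456\right) = \left(-13 - 10\right) \left(-3456\right) = \left(-23\right) \left(-3456\right) = 79488$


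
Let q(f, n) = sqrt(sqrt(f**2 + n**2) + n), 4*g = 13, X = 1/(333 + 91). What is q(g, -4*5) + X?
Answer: 1/424 + sqrt(-80 + sqrt(6569))/2 ≈ 0.51455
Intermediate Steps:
X = 1/424 ≈ 0.0023585
g = 13/4 (g = (1/4)*13 = 13/4 ≈ 3.2500)
q(f, n) = sqrt(n + sqrt(f**2 + n**2))
q(g, -4*5) + X = sqrt(-4*5 + sqrt((13/4)**2 + (-4*5)**2)) + 1/424 = sqrt(-20 + sqrt(169/16 + (-20)**2)) + 1/424 = sqrt(-20 + sqrt(169/16 + 400)) + 1/424 = sqrt(-20 + sqrt(6569/16)) + 1/424 = sqrt(-20 + sqrt(6569)/4) + 1/424 = 1/424 + sqrt(-20 + sqrt(6569)/4)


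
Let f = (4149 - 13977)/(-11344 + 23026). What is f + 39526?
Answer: 25651828/649 ≈ 39525.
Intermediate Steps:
f = -546/649 (f = -9828/11682 = -9828*1/11682 = -546/649 ≈ -0.84129)
f + 39526 = -546/649 + 39526 = 25651828/649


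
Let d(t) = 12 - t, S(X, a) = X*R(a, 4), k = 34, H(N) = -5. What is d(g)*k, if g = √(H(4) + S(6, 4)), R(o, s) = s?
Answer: 408 - 34*√19 ≈ 259.80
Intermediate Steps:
S(X, a) = 4*X (S(X, a) = X*4 = 4*X)
g = √19 (g = √(-5 + 4*6) = √(-5 + 24) = √19 ≈ 4.3589)
d(g)*k = (12 - √19)*34 = 408 - 34*√19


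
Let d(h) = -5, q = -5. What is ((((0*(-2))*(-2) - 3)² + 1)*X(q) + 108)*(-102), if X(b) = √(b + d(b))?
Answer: -11016 - 1020*I*√10 ≈ -11016.0 - 3225.5*I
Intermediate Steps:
X(b) = √(-5 + b) (X(b) = √(b - 5) = √(-5 + b))
((((0*(-2))*(-2) - 3)² + 1)*X(q) + 108)*(-102) = ((((0*(-2))*(-2) - 3)² + 1)*√(-5 - 5) + 108)*(-102) = (((0*(-2) - 3)² + 1)*√(-10) + 108)*(-102) = (((0 - 3)² + 1)*(I*√10) + 108)*(-102) = (((-3)² + 1)*(I*√10) + 108)*(-102) = ((9 + 1)*(I*√10) + 108)*(-102) = (10*(I*√10) + 108)*(-102) = (10*I*√10 + 108)*(-102) = (108 + 10*I*√10)*(-102) = -11016 - 1020*I*√10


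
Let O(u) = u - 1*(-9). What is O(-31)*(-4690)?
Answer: 103180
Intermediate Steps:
O(u) = 9 + u (O(u) = u + 9 = 9 + u)
O(-31)*(-4690) = (9 - 31)*(-4690) = -22*(-4690) = 103180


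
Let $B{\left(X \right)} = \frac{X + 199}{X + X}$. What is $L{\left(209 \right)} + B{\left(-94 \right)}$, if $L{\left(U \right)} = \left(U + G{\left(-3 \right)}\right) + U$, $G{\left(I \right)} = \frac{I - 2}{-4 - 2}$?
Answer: $\frac{235907}{564} \approx 418.27$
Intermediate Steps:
$B{\left(X \right)} = \frac{199 + X}{2 X}$
$G{\left(I \right)} = \frac{1}{3} - \frac{I}{6}$ ($G{\left(I \right)} = \frac{-2 + I}{-6} = \left(-2 + I\right) \left(- \frac{1}{6}\right) = \frac{1}{3} - \frac{I}{6}$)
$L{\left(U \right)} = \frac{5}{6} + 2 U$ ($L{\left(U \right)} = \left(U + \left(\frac{1}{3} - - \frac{1}{2}\right)\right) + U = \left(U + \left(\frac{1}{3} + \frac{1}{2}\right)\right) + U = \left(U + \frac{5}{6}\right) + U = \left(\frac{5}{6} + U\right) + U = \frac{5}{6} + 2 U$)
$L{\left(209 \right)} + B{\left(-94 \right)} = \left(\frac{5}{6} + 2 \cdot 209\right) + \frac{199 - 94}{2 \left(-94\right)} = \left(\frac{5}{6} + 418\right) + \frac{1}{2} \left(- \frac{1}{94}\right) 105 = \frac{2513}{6} - \frac{105}{188} = \frac{235907}{564}$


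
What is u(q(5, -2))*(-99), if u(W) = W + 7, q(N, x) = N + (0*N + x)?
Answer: -990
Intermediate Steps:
q(N, x) = N + x (q(N, x) = N + (0 + x) = N + x)
u(W) = 7 + W
u(q(5, -2))*(-99) = (7 + (5 - 2))*(-99) = (7 + 3)*(-99) = 10*(-99) = -990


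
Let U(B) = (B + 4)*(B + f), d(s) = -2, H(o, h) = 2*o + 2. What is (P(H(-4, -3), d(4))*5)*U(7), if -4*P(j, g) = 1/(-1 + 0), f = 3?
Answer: 275/2 ≈ 137.50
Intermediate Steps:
H(o, h) = 2 + 2*o
P(j, g) = ¼ (P(j, g) = -1/(4*(-1 + 0)) = -¼/(-1) = -¼*(-1) = ¼)
U(B) = (3 + B)*(4 + B) (U(B) = (B + 4)*(B + 3) = (4 + B)*(3 + B) = (3 + B)*(4 + B))
(P(H(-4, -3), d(4))*5)*U(7) = ((¼)*5)*(12 + 7² + 7*7) = 5*(12 + 49 + 49)/4 = (5/4)*110 = 275/2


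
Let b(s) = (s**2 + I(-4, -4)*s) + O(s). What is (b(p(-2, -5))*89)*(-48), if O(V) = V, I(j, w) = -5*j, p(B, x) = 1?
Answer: -93984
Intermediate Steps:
b(s) = s**2 + 21*s (b(s) = (s**2 + (-5*(-4))*s) + s = (s**2 + 20*s) + s = s**2 + 21*s)
(b(p(-2, -5))*89)*(-48) = ((1*(21 + 1))*89)*(-48) = ((1*22)*89)*(-48) = (22*89)*(-48) = 1958*(-48) = -93984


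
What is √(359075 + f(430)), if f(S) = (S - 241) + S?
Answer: 3*√39966 ≈ 599.75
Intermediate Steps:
f(S) = -241 + 2*S (f(S) = (-241 + S) + S = -241 + 2*S)
√(359075 + f(430)) = √(359075 + (-241 + 2*430)) = √(359075 + (-241 + 860)) = √(359075 + 619) = √359694 = 3*√39966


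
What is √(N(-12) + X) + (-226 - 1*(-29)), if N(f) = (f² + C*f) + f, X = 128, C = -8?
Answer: -197 + 2*√89 ≈ -178.13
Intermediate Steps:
N(f) = f² - 7*f (N(f) = (f² - 8*f) + f = f² - 7*f)
√(N(-12) + X) + (-226 - 1*(-29)) = √(-12*(-7 - 12) + 128) + (-226 - 1*(-29)) = √(-12*(-19) + 128) + (-226 + 29) = √(228 + 128) - 197 = √356 - 197 = 2*√89 - 197 = -197 + 2*√89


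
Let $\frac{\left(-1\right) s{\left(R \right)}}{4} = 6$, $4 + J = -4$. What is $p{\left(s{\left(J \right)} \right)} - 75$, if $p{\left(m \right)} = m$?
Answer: $-99$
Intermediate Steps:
$J = -8$ ($J = -4 - 4 = -8$)
$s{\left(R \right)} = -24$ ($s{\left(R \right)} = \left(-4\right) 6 = -24$)
$p{\left(s{\left(J \right)} \right)} - 75 = -24 - 75 = -99$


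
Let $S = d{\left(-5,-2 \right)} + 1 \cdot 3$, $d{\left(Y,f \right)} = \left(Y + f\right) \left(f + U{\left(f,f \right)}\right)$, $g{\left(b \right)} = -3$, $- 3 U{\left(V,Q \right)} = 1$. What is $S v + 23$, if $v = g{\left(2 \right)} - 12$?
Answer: $-267$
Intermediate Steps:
$U{\left(V,Q \right)} = - \frac{1}{3}$ ($U{\left(V,Q \right)} = \left(- \frac{1}{3}\right) 1 = - \frac{1}{3}$)
$d{\left(Y,f \right)} = \left(- \frac{1}{3} + f\right) \left(Y + f\right)$ ($d{\left(Y,f \right)} = \left(Y + f\right) \left(f - \frac{1}{3}\right) = \left(Y + f\right) \left(- \frac{1}{3} + f\right) = \left(- \frac{1}{3} + f\right) \left(Y + f\right)$)
$v = -15$ ($v = -3 - 12 = -15$)
$S = \frac{58}{3}$ ($S = \left(\left(-2\right)^{2} - - \frac{5}{3} - - \frac{2}{3} - -10\right) + 1 \cdot 3 = \left(4 + \frac{5}{3} + \frac{2}{3} + 10\right) + 3 = \frac{49}{3} + 3 = \frac{58}{3} \approx 19.333$)
$S v + 23 = \frac{58}{3} \left(-15\right) + 23 = -290 + 23 = -267$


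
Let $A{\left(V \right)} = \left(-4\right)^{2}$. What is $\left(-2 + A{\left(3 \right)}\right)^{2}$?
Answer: $196$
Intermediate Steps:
$A{\left(V \right)} = 16$
$\left(-2 + A{\left(3 \right)}\right)^{2} = \left(-2 + 16\right)^{2} = 14^{2} = 196$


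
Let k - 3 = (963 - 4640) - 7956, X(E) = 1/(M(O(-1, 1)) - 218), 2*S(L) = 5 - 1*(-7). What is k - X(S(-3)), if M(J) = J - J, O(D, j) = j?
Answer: -2535339/218 ≈ -11630.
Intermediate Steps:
S(L) = 6 (S(L) = (5 - 1*(-7))/2 = (5 + 7)/2 = (½)*12 = 6)
M(J) = 0
X(E) = -1/218 (X(E) = 1/(0 - 218) = 1/(-218) = -1/218)
k = -11630 (k = 3 + ((963 - 4640) - 7956) = 3 + (-3677 - 7956) = 3 - 11633 = -11630)
k - X(S(-3)) = -11630 - 1*(-1/218) = -11630 + 1/218 = -2535339/218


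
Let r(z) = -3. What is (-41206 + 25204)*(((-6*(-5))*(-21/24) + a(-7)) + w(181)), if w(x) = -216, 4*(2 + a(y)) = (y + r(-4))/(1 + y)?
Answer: 3901821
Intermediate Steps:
a(y) = -2 + (-3 + y)/(4*(1 + y)) (a(y) = -2 + ((y - 3)/(1 + y))/4 = -2 + ((-3 + y)/(1 + y))/4 = -2 + (-3 + y)/(4*(1 + y)))
(-41206 + 25204)*(((-6*(-5))*(-21/24) + a(-7)) + w(181)) = (-41206 + 25204)*(((-6*(-5))*(-21/24) + (-11 - 7*(-7))/(4*(1 - 7))) - 216) = -16002*((30*(-21*1/24) + (1/4)*(-11 + 49)/(-6)) - 216) = -16002*((30*(-7/8) + (1/4)*(-1/6)*38) - 216) = -16002*((-105/4 - 19/12) - 216) = -16002*(-167/6 - 216) = -16002*(-1463/6) = 3901821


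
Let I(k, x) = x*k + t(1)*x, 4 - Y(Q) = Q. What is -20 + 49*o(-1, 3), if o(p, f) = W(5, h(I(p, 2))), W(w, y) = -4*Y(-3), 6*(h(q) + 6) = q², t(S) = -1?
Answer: -1392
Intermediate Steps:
Y(Q) = 4 - Q
I(k, x) = -x + k*x (I(k, x) = x*k - x = k*x - x = -x + k*x)
h(q) = -6 + q²/6
W(w, y) = -28 (W(w, y) = -4*(4 - 1*(-3)) = -4*(4 + 3) = -4*7 = -28)
o(p, f) = -28
-20 + 49*o(-1, 3) = -20 + 49*(-28) = -20 - 1372 = -1392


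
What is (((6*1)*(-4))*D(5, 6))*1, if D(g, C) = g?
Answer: -120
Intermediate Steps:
(((6*1)*(-4))*D(5, 6))*1 = (((6*1)*(-4))*5)*1 = ((6*(-4))*5)*1 = -24*5*1 = -120*1 = -120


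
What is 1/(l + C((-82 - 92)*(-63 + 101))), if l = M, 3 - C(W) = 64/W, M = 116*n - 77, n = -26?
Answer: -1653/5107754 ≈ -0.00032363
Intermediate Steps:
M = -3093 (M = 116*(-26) - 77 = -3016 - 77 = -3093)
C(W) = 3 - 64/W
l = -3093
1/(l + C((-82 - 92)*(-63 + 101))) = 1/(-3093 + (3 - 64*1/((-82 - 92)*(-63 + 101)))) = 1/(-3093 + (3 - 64/((-174*38)))) = 1/(-3093 + (3 - 64/(-6612))) = 1/(-3093 + (3 - 64*(-1/6612))) = 1/(-3093 + (3 + 16/1653)) = 1/(-3093 + 4975/1653) = 1/(-5107754/1653) = -1653/5107754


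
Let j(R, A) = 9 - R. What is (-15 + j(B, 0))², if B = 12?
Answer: 324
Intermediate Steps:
(-15 + j(B, 0))² = (-15 + (9 - 1*12))² = (-15 + (9 - 12))² = (-15 - 3)² = (-18)² = 324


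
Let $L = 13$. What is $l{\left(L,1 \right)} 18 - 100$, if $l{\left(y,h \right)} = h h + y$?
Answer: $152$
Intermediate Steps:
$l{\left(y,h \right)} = y + h^{2}$ ($l{\left(y,h \right)} = h^{2} + y = y + h^{2}$)
$l{\left(L,1 \right)} 18 - 100 = \left(13 + 1^{2}\right) 18 - 100 = \left(13 + 1\right) 18 - 100 = 14 \cdot 18 - 100 = 252 - 100 = 152$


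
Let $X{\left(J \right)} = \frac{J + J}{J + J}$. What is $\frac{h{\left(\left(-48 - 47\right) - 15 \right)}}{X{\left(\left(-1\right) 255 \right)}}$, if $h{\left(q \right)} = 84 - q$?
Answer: $194$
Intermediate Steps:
$X{\left(J \right)} = 1$ ($X{\left(J \right)} = \frac{2 J}{2 J} = 2 J \frac{1}{2 J} = 1$)
$\frac{h{\left(\left(-48 - 47\right) - 15 \right)}}{X{\left(\left(-1\right) 255 \right)}} = \frac{84 - \left(\left(-48 - 47\right) - 15\right)}{1} = \left(84 - \left(-95 - 15\right)\right) 1 = \left(84 - -110\right) 1 = \left(84 + 110\right) 1 = 194 \cdot 1 = 194$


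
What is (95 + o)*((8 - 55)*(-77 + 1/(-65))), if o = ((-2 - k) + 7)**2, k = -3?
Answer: 37409838/65 ≈ 5.7554e+5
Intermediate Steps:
o = 64 (o = ((-2 - 1*(-3)) + 7)**2 = ((-2 + 3) + 7)**2 = (1 + 7)**2 = 8**2 = 64)
(95 + o)*((8 - 55)*(-77 + 1/(-65))) = (95 + 64)*((8 - 55)*(-77 + 1/(-65))) = 159*(-47*(-77 - 1/65)) = 159*(-47*(-5006/65)) = 159*(235282/65) = 37409838/65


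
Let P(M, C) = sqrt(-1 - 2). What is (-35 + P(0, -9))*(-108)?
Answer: 3780 - 108*I*sqrt(3) ≈ 3780.0 - 187.06*I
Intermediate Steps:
P(M, C) = I*sqrt(3) (P(M, C) = sqrt(-3) = I*sqrt(3))
(-35 + P(0, -9))*(-108) = (-35 + I*sqrt(3))*(-108) = 3780 - 108*I*sqrt(3)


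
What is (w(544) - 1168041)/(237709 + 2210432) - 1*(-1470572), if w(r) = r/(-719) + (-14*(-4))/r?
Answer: 58673112505512351/39898169924 ≈ 1.4706e+6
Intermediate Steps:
w(r) = 56/r - r/719 (w(r) = r*(-1/719) + 56/r = -r/719 + 56/r = 56/r - r/719)
(w(544) - 1168041)/(237709 + 2210432) - 1*(-1470572) = ((56/544 - 1/719*544) - 1168041)/(237709 + 2210432) - 1*(-1470572) = ((56*(1/544) - 544/719) - 1168041)/2448141 + 1470572 = ((7/68 - 544/719) - 1168041)*(1/2448141) + 1470572 = (-31959/48892 - 1168041)*(1/2448141) + 1470572 = -57107892531/48892*1/2448141 + 1470572 = -19035964177/39898169924 + 1470572 = 58673112505512351/39898169924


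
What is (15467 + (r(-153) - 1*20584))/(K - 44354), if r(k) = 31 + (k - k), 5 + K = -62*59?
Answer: 5086/48017 ≈ 0.10592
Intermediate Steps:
K = -3663 (K = -5 - 62*59 = -5 - 3658 = -3663)
r(k) = 31 (r(k) = 31 + 0 = 31)
(15467 + (r(-153) - 1*20584))/(K - 44354) = (15467 + (31 - 1*20584))/(-3663 - 44354) = (15467 + (31 - 20584))/(-48017) = (15467 - 20553)*(-1/48017) = -5086*(-1/48017) = 5086/48017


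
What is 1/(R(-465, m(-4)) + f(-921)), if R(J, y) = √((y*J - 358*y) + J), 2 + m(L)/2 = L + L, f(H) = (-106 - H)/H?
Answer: 150123/2713390114 + 848241*√15995/13566950570 ≈ 0.0079626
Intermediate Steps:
f(H) = (-106 - H)/H
m(L) = -4 + 4*L (m(L) = -4 + 2*(L + L) = -4 + 2*(2*L) = -4 + 4*L)
R(J, y) = √(J - 358*y + J*y) (R(J, y) = √((J*y - 358*y) + J) = √((-358*y + J*y) + J) = √(J - 358*y + J*y))
1/(R(-465, m(-4)) + f(-921)) = 1/(√(-465 - 358*(-4 + 4*(-4)) - 465*(-4 + 4*(-4))) + (-106 - 1*(-921))/(-921)) = 1/(√(-465 - 358*(-4 - 16) - 465*(-4 - 16)) - (-106 + 921)/921) = 1/(√(-465 - 358*(-20) - 465*(-20)) - 1/921*815) = 1/(√(-465 + 7160 + 9300) - 815/921) = 1/(√15995 - 815/921) = 1/(-815/921 + √15995)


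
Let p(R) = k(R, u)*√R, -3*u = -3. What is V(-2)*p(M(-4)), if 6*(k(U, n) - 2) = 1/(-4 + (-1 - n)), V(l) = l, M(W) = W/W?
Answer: -71/18 ≈ -3.9444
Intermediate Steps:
u = 1 (u = -⅓*(-3) = 1)
M(W) = 1
k(U, n) = 2 + 1/(6*(-5 - n)) (k(U, n) = 2 + 1/(6*(-4 + (-1 - n))) = 2 + 1/(6*(-5 - n)))
p(R) = 71*√R/36 (p(R) = ((59 + 12*1)/(6*(5 + 1)))*√R = ((⅙)*(59 + 12)/6)*√R = ((⅙)*(⅙)*71)*√R = 71*√R/36)
V(-2)*p(M(-4)) = -71*√1/18 = -71/18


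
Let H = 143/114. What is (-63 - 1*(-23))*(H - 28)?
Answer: 60980/57 ≈ 1069.8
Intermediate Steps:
H = 143/114 (H = 143*(1/114) = 143/114 ≈ 1.2544)
(-63 - 1*(-23))*(H - 28) = (-63 - 1*(-23))*(143/114 - 28) = (-63 + 23)*(-3049/114) = -40*(-3049/114) = 60980/57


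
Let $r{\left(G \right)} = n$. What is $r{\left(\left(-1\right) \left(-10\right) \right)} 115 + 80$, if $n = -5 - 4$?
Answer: $-955$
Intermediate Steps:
$n = -9$ ($n = -5 - 4 = -9$)
$r{\left(G \right)} = -9$
$r{\left(\left(-1\right) \left(-10\right) \right)} 115 + 80 = \left(-9\right) 115 + 80 = -1035 + 80 = -955$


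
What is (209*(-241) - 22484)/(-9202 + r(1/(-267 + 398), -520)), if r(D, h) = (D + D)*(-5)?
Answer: 9543743/1205472 ≈ 7.9170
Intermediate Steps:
r(D, h) = -10*D (r(D, h) = (2*D)*(-5) = -10*D)
(209*(-241) - 22484)/(-9202 + r(1/(-267 + 398), -520)) = (209*(-241) - 22484)/(-9202 - 10/(-267 + 398)) = (-50369 - 22484)/(-9202 - 10/131) = -72853/(-9202 - 10*1/131) = -72853/(-9202 - 10/131) = -72853/(-1205472/131) = -72853*(-131/1205472) = 9543743/1205472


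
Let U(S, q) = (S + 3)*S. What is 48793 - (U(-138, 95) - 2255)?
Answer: 32418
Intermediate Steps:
U(S, q) = S*(3 + S) (U(S, q) = (3 + S)*S = S*(3 + S))
48793 - (U(-138, 95) - 2255) = 48793 - (-138*(3 - 138) - 2255) = 48793 - (-138*(-135) - 2255) = 48793 - (18630 - 2255) = 48793 - 1*16375 = 48793 - 16375 = 32418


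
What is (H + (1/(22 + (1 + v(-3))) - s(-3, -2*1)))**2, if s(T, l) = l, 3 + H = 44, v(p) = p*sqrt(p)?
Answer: 27*(9460*sqrt(3) + 34451*I)/(2*(69*sqrt(3) + 251*I)) ≈ 1852.6 + 0.80449*I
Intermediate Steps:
v(p) = p**(3/2)
H = 41 (H = -3 + 44 = 41)
(H + (1/(22 + (1 + v(-3))) - s(-3, -2*1)))**2 = (41 + (1/(22 + (1 + (-3)**(3/2))) - (-2)))**2 = (41 + (1/(22 + (1 - 3*I*sqrt(3))) - 1*(-2)))**2 = (41 + (1/(23 - 3*I*sqrt(3)) + 2))**2 = (41 + (2 + 1/(23 - 3*I*sqrt(3))))**2 = (43 + 1/(23 - 3*I*sqrt(3)))**2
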